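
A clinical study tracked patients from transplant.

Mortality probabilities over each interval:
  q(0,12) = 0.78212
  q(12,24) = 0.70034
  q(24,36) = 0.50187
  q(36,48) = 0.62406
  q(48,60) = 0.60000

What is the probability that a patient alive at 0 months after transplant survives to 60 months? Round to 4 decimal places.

P(survive 0→60) = (1 − 0.78212) × (1 − 0.70034) × (1 − 0.50187) × (1 − 0.62406) × (1 − 0.60000).
= 0.21788 × 0.29966 × 0.49813 × 0.37594 × 0.40000 = 0.004891.

0.0049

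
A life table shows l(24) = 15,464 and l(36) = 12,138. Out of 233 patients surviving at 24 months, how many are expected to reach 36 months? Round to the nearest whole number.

The relevant probability is 12,138/15,464 = 0.784920.
Expected number = 233 × 0.784920 = 183.

183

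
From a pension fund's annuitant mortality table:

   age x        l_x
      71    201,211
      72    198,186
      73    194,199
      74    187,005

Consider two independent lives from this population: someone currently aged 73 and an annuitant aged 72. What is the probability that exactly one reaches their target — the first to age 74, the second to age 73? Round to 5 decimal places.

p₁ = l_74/l_73 = 187,005/194,199 = 0.962956; p₂ = l_73/l_72 = 194,199/198,186 = 0.979883.
P(exactly one) = p₁(1−p₂) + (1−p₁)p₂ = 0.019372 + 0.036299 = 0.055671.

0.05567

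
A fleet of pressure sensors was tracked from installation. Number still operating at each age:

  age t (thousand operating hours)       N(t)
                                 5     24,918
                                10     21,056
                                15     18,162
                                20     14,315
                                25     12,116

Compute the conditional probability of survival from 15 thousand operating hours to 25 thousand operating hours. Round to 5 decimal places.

0.66711

The conditional survival probability is N(25)/N(15) = 12,116/18,162 = 0.667107.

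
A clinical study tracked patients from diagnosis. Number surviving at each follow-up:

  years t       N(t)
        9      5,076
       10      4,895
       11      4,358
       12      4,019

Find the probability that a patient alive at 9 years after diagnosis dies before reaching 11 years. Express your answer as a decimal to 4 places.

0.1414

P(die before 11 | alive at 9) = 1 − N(11)/N(9) = 1 − 4,358/5,076 = (718)/5,076 = 0.141450.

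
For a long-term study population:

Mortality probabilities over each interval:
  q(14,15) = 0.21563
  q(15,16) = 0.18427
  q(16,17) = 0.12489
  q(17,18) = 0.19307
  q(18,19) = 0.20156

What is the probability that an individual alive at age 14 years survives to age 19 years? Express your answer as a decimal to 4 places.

The overall survival probability is (1 − 0.21563) × (1 − 0.18427) × (1 − 0.12489) × (1 − 0.19307) × (1 − 0.20156).
= 0.78437 × 0.81573 × 0.87511 × 0.80693 × 0.79844 = 0.360752.

0.3608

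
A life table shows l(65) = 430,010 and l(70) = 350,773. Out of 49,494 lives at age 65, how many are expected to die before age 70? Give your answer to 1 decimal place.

The relevant probability is 1 − 350,773/430,010 = 0.184268.
Expected number = 49,494 × 0.184268 = 9120.2.

9120.2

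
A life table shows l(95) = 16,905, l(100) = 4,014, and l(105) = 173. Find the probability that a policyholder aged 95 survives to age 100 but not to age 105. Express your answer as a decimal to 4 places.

0.2272

This is the probability of reaching 100 but not 105, conditional on being alive at 95: (l(100) − l(105)) / l(95).
= (4,014 − 173) / 16,905 = 3,841 / 16,905 = 0.227211.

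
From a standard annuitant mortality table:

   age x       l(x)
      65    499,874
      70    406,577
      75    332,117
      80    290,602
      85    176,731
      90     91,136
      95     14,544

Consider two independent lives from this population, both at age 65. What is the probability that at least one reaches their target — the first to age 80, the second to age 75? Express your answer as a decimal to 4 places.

p₁ = l(80)/l(65) = 290,602/499,874 = 0.581351; p₂ = l(75)/l(65) = 332,117/499,874 = 0.664401.
P(at least one) = 1 − (1−p₁)(1−p₂) = 1 − 0.418649 × 0.335599 = 0.859502.

0.8595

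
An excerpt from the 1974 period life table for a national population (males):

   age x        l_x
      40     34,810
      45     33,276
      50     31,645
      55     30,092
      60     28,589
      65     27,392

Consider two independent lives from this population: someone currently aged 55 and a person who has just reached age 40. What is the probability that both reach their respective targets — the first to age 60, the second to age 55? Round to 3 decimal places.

p₁ = l_60/l_55 = 28,589/30,092 = 0.950053; p₂ = l_55/l_40 = 30,092/34,810 = 0.864464.
P(both) = p₁ × p₂ = 0.950053 × 0.864464 = 0.821287.

0.821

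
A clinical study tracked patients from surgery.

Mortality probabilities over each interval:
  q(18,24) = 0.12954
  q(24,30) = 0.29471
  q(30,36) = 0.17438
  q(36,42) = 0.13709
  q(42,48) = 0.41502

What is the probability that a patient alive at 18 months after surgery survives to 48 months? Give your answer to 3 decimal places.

0.256

Chaining the interval survival probabilities: (1 − 0.12954) × (1 − 0.29471) × (1 − 0.17438) × (1 − 0.13709) × (1 − 0.41502).
= 0.87046 × 0.70529 × 0.82562 × 0.86291 × 0.58498 = 0.255861.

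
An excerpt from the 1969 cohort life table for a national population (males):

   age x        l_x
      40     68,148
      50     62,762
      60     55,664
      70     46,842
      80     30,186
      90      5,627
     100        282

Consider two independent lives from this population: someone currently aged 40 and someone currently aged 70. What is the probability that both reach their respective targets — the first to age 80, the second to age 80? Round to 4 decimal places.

0.2854

p₁ = l_80/l_40 = 30,186/68,148 = 0.442948; p₂ = l_80/l_70 = 30,186/46,842 = 0.644422.
P(both) = p₁ × p₂ = 0.442948 × 0.644422 = 0.285445.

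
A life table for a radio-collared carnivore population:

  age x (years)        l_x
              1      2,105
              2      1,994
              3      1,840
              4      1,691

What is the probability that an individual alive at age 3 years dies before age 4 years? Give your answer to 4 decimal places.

0.0810

P(die before 4 | alive at 3) = 1 − l_4/l_3 = 1 − 1,691/1,840 = (149)/1,840 = 0.080978.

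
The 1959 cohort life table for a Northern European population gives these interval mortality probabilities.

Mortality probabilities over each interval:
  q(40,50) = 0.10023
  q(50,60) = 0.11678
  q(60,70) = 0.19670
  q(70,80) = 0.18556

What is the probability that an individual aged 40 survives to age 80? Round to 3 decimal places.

P(survive 40→80) = (1 − 0.10023) × (1 − 0.11678) × (1 − 0.19670) × (1 − 0.18556).
= 0.89977 × 0.88322 × 0.80330 × 0.81444 = 0.519921.

0.520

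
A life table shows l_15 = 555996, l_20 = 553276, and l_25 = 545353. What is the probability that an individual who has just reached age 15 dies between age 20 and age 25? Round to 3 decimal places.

This is the probability of reaching 20 but not 25, conditional on being alive at 15: (l_20 − l_25) / l_15.
= (553276 − 545353) / 555996 = 7923 / 555996 = 0.014250.

0.014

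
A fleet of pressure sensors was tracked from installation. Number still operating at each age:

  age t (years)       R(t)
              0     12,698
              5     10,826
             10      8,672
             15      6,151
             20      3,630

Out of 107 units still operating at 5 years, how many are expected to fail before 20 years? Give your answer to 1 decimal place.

The relevant probability is 1 − 3,630/10,826 = 0.664696.
Expected number = 107 × 0.664696 = 71.1.

71.1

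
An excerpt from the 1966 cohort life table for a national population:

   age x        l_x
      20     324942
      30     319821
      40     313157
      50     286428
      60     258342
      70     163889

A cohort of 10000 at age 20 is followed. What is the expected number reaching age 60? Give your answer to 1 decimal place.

7950.4

The relevant probability is 258342/324942 = 0.795040.
Expected number = 10000 × 0.795040 = 7950.4.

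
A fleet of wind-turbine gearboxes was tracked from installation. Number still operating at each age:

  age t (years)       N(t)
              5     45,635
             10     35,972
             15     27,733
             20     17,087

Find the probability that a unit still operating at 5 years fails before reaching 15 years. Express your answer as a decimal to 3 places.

P(fail before 15 | operational at 5) = 1 − N(15)/N(5) = 1 − 27,733/45,635 = (17,902)/45,635 = 0.392287.

0.392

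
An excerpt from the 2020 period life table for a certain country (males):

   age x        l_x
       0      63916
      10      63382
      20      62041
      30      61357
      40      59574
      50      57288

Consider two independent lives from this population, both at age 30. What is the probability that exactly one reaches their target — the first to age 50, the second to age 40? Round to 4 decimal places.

p₁ = l_50/l_30 = 57288/61357 = 0.933683; p₂ = l_40/l_30 = 59574/61357 = 0.970941.
P(exactly one) = p₁(1−p₂) + (1−p₁)p₂ = 0.027132 + 0.064390 = 0.091522.

0.0915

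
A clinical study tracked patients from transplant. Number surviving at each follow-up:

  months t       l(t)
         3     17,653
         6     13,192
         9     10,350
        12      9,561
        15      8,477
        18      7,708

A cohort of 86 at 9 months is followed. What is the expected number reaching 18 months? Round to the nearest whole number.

The relevant probability is 7,708/10,350 = 0.744734.
Expected number = 86 × 0.744734 = 64.

64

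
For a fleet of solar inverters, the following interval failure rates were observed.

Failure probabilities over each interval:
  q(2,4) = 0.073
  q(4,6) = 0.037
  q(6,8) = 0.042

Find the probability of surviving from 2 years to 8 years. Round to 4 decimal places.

0.8552

P(survive 2→8) = (1 − 0.073) × (1 − 0.037) × (1 − 0.042).
= 0.927 × 0.963 × 0.958 = 0.855208.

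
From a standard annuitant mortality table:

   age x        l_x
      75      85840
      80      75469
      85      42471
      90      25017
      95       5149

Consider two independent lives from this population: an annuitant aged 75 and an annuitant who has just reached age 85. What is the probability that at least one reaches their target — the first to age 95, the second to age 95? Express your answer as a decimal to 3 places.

p₁ = l_95/l_75 = 5149/85840 = 0.059984; p₂ = l_95/l_85 = 5149/42471 = 0.121236.
P(at least one) = 1 − (1−p₁)(1−p₂) = 1 − 0.940016 × 0.878764 = 0.173948.

0.174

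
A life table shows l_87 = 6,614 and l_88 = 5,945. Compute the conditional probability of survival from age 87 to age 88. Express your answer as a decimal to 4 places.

We want 1p87 = l_88/l_87.
The conditional survival probability is l_88/l_87 = 5,945/6,614 = 0.898851.

0.8989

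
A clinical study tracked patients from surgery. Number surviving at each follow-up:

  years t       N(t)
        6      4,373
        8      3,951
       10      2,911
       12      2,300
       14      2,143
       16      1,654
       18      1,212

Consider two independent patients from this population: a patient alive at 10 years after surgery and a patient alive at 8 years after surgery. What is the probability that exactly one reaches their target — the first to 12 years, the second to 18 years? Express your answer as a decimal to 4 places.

p₁ = N(12)/N(10) = 2,300/2,911 = 0.790106; p₂ = N(18)/N(8) = 1,212/3,951 = 0.306758.
P(exactly one) = p₁(1−p₂) + (1−p₁)p₂ = 0.547735 + 0.064387 = 0.612121.

0.6121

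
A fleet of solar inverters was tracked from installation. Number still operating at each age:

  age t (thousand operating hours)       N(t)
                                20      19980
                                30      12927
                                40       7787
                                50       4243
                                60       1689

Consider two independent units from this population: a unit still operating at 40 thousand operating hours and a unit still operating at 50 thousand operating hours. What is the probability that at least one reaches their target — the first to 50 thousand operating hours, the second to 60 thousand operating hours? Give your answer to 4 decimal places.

p₁ = N(50)/N(40) = 4243/7787 = 0.544882; p₂ = N(60)/N(50) = 1689/4243 = 0.398067.
P(at least one) = 1 − (1−p₁)(1−p₂) = 1 − 0.455118 × 0.601933 = 0.726049.

0.7260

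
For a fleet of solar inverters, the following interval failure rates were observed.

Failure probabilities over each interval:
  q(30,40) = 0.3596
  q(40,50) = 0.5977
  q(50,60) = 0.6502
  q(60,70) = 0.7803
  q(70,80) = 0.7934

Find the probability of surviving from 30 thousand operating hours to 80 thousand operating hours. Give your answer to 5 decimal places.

Survival from 30 to 80 is the product of surviving each interval: (1 − 0.3596) × (1 − 0.5977) × (1 − 0.6502) × (1 − 0.7803) × (1 − 0.7934).
= 0.6404 × 0.4023 × 0.3498 × 0.2197 × 0.2066 = 0.004091.

0.00409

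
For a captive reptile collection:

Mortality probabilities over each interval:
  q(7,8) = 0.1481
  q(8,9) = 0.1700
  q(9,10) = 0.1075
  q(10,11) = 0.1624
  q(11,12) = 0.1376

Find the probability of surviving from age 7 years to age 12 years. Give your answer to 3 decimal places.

Chaining the interval survival probabilities: (1 − 0.1481) × (1 − 0.1700) × (1 − 0.1075) × (1 − 0.1624) × (1 − 0.1376).
= 0.8519 × 0.8300 × 0.8925 × 0.8376 × 0.8624 = 0.455848.

0.456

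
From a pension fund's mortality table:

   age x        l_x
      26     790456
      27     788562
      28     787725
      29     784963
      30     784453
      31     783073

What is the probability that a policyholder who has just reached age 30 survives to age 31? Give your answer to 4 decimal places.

We want 1p30 = l_31/l_30.
The conditional survival probability is l_31/l_30 = 783073/784453 = 0.998241.

0.9982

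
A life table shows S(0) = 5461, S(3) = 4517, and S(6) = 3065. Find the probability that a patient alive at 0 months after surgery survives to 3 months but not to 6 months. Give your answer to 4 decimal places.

This is the probability of reaching 3 but not 6, conditional on being alive at 0: (S(3) − S(6)) / S(0).
= (4517 − 3065) / 5461 = 1452 / 5461 = 0.265885.

0.2659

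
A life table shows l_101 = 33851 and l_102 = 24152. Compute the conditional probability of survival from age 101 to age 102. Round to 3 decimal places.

0.713

We want 1p101 = l_102/l_101.
The conditional survival probability is l_102/l_101 = 24152/33851 = 0.713480.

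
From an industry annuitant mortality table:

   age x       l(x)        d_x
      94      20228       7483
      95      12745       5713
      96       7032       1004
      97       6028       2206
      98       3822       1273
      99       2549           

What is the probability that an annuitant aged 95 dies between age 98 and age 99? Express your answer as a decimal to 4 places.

This is the probability of reaching 98 but not 99, conditional on being alive at 95: (l(98) − l(99)) / l(95).
= (3822 − 2549) / 12745 = 1273 / 12745 = 0.099882.

0.0999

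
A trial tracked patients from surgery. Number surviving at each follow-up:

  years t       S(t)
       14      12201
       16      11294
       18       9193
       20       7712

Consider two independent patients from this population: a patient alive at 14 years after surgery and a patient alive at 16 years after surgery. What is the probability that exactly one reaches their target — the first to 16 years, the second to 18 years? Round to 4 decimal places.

p₁ = S(16)/S(14) = 11294/12201 = 0.925662; p₂ = S(18)/S(16) = 9193/11294 = 0.813972.
P(exactly one) = p₁(1−p₂) + (1−p₁)p₂ = 0.172199 + 0.060509 = 0.232708.

0.2327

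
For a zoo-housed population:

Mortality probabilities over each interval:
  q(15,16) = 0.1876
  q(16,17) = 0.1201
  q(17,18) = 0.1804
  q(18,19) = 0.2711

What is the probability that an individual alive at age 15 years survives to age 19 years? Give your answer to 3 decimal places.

0.427

The overall survival probability is (1 − 0.1876) × (1 − 0.1201) × (1 − 0.1804) × (1 − 0.2711).
= 0.8124 × 0.8799 × 0.8196 × 0.7289 = 0.427044.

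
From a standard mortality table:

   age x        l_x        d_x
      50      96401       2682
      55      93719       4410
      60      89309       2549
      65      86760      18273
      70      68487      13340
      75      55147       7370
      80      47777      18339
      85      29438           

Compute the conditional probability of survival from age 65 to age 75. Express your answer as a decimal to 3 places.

We want 10p65 = l_75/l_65.
The conditional survival probability is l_75/l_65 = 55147/86760 = 0.635627.

0.636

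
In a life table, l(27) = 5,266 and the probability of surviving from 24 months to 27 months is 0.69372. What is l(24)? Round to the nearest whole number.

l(24) = l(27) / p = 5,266 / 0.69372 = 7591.

7591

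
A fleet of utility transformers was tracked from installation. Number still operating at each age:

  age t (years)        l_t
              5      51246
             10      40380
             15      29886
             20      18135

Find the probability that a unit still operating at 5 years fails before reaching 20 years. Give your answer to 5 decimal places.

0.64612

P(fail before 20 | operational at 5) = 1 − l_20/l_5 = 1 − 18135/51246 = (33111)/51246 = 0.646119.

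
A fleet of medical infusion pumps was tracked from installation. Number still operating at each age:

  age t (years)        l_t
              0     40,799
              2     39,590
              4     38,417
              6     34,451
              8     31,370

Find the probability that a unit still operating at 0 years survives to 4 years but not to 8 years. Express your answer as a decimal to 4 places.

This is the probability of reaching 4 but not 8, conditional on being operational at 0: (l_4 − l_8) / l_0.
= (38,417 − 31,370) / 40,799 = 7,047 / 40,799 = 0.172725.

0.1727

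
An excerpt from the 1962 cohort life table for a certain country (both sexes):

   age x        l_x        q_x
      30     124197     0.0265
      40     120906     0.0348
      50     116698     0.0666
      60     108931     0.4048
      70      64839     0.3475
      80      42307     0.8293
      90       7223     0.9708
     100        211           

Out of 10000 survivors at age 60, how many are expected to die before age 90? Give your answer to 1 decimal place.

9336.9

The relevant probability is 1 − 7223/108931 = 0.933692.
Expected number = 10000 × 0.933692 = 9336.9.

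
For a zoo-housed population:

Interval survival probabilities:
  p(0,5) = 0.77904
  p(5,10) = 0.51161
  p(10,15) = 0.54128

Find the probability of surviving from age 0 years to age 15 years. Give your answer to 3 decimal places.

Chaining the interval survival probabilities: 0.77904 × 0.51161 × 0.54128.
= 0.215735.

0.216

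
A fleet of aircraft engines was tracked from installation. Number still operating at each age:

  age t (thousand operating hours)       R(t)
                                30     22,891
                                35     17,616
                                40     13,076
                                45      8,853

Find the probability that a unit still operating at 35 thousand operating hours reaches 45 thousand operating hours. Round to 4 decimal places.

The conditional survival probability is R(45)/R(35) = 8,853/17,616 = 0.502554.

0.5026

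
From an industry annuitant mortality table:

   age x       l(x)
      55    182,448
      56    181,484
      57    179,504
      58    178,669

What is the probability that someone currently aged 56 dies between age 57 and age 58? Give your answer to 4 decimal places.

0.0046

This is the probability of reaching 57 but not 58, conditional on being alive at 56: (l(57) − l(58)) / l(56).
= (179,504 − 178,669) / 181,484 = 835 / 181,484 = 0.004601.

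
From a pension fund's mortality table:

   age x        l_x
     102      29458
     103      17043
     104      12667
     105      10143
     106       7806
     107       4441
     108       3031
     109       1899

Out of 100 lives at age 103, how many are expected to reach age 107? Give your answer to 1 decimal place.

26.1

The relevant probability is 4441/17043 = 0.260576.
Expected number = 100 × 0.260576 = 26.1.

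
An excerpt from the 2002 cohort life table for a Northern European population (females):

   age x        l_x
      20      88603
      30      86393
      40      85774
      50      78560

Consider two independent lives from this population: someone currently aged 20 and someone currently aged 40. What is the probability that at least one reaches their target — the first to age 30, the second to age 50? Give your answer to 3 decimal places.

0.998

p₁ = l_30/l_20 = 86393/88603 = 0.975057; p₂ = l_50/l_40 = 78560/85774 = 0.915895.
P(at least one) = 1 − (1−p₁)(1−p₂) = 1 − 0.024943 × 0.084105 = 0.997902.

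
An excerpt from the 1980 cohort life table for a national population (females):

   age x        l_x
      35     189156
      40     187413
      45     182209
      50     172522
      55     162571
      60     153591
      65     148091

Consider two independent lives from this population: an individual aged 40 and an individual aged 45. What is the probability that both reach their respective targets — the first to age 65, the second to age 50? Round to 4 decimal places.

p₁ = l_65/l_40 = 148091/187413 = 0.790185; p₂ = l_50/l_45 = 172522/182209 = 0.946836.
P(both) = p₁ × p₂ = 0.790185 × 0.946836 = 0.748176.

0.7482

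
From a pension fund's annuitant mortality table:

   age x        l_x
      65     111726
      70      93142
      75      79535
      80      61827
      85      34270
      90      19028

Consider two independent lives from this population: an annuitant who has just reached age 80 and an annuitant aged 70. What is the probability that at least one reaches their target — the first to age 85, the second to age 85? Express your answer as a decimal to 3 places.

p₁ = l_85/l_80 = 34270/61827 = 0.554289; p₂ = l_85/l_70 = 34270/93142 = 0.367933.
P(at least one) = 1 − (1−p₁)(1−p₂) = 1 − 0.445711 × 0.632067 = 0.718281.

0.718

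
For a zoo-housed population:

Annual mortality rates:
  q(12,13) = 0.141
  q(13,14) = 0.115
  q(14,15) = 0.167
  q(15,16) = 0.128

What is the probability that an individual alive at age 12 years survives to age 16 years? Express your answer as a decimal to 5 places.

0.55220

The overall survival probability is (1 − 0.141) × (1 − 0.115) × (1 − 0.167) × (1 − 0.128).
= 0.859 × 0.885 × 0.833 × 0.872 = 0.552202.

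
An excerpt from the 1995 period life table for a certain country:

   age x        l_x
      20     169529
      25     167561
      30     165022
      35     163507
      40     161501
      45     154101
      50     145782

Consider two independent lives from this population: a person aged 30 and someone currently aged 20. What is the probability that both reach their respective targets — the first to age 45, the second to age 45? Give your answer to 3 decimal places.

p₁ = l_45/l_30 = 154101/165022 = 0.933821; p₂ = l_45/l_20 = 154101/169529 = 0.908995.
P(both) = p₁ × p₂ = 0.933821 × 0.908995 = 0.848839.

0.849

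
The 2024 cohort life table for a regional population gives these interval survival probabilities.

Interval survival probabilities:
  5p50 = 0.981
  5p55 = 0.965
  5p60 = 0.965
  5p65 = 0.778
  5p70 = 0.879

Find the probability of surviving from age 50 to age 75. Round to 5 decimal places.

The overall survival probability is 0.981 × 0.965 × 0.965 × 0.778 × 0.879.
= 0.624730.

0.62473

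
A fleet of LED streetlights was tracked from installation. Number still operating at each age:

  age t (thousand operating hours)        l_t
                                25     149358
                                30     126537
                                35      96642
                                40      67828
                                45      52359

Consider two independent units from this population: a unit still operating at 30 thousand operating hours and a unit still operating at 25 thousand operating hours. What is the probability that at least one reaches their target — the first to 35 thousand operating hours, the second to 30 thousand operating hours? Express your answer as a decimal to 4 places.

0.9639

p₁ = l_35/l_30 = 96642/126537 = 0.763745; p₂ = l_30/l_25 = 126537/149358 = 0.847206.
P(at least one) = 1 − (1−p₁)(1−p₂) = 1 − 0.236255 × 0.152794 = 0.963902.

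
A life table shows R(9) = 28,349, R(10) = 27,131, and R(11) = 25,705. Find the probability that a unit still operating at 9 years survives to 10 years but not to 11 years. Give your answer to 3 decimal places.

0.050

This is the probability of reaching 10 but not 11, conditional on being operational at 9: (R(10) − R(11)) / R(9).
= (27,131 − 25,705) / 28,349 = 1,426 / 28,349 = 0.050302.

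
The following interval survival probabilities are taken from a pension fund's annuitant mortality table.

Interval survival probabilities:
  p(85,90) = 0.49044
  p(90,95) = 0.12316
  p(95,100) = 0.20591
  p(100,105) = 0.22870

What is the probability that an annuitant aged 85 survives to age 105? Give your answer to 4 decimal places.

Chaining the interval survival probabilities: 0.49044 × 0.12316 × 0.20591 × 0.22870.
= 0.002844.

0.0028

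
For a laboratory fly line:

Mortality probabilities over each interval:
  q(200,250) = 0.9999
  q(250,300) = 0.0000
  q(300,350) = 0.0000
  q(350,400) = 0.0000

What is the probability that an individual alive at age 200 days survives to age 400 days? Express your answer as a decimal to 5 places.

0.00010

P(survive 200→400) = (1 − 0.9999) × (1 − 0.0000) × (1 − 0.0000) × (1 − 0.0000).
= 0.0001 × 1.0000 × 1.0000 × 1.0000 = 0.000100.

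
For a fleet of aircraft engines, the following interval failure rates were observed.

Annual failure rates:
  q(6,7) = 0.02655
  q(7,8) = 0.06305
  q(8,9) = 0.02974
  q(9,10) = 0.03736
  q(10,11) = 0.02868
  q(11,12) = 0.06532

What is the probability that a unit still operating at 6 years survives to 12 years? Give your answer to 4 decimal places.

0.7734

The overall survival probability is (1 − 0.02655) × (1 − 0.06305) × (1 − 0.02974) × (1 − 0.03736) × (1 − 0.02868) × (1 − 0.06532).
= 0.97345 × 0.93695 × 0.97026 × 0.96264 × 0.97132 × 0.93468 = 0.773406.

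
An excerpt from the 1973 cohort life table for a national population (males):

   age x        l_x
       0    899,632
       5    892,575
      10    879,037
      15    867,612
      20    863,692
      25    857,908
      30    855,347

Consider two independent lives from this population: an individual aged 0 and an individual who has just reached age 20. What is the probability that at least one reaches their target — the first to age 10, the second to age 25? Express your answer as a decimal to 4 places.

p₁ = l_10/l_0 = 879,037/899,632 = 0.977107; p₂ = l_25/l_20 = 857,908/863,692 = 0.993303.
P(at least one) = 1 − (1−p₁)(1−p₂) = 1 − 0.022893 × 0.006697 = 0.999847.

0.9998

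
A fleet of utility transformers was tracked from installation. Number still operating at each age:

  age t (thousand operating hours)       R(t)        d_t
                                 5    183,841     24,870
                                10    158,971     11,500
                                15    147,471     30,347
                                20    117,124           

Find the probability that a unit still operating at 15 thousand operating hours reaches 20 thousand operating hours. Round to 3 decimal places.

0.794

The conditional survival probability is R(20)/R(15) = 117,124/147,471 = 0.794217.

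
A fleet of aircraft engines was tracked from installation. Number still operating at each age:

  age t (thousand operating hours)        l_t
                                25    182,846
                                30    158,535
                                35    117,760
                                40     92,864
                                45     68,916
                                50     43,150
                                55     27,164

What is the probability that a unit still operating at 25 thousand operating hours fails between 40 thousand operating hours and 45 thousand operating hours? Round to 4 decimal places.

0.1310

This is the probability of reaching 40 but not 45, conditional on being operational at 25: (l_40 − l_45) / l_25.
= (92,864 − 68,916) / 182,846 = 23,948 / 182,846 = 0.130974.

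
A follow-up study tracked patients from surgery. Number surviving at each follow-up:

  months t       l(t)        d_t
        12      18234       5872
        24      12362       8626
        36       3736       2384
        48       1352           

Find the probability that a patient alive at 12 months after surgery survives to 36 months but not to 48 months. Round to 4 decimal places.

This is the probability of reaching 36 but not 48, conditional on being alive at 12: (l(36) − l(48)) / l(12).
= (3736 − 1352) / 18234 = 2384 / 18234 = 0.130745.

0.1307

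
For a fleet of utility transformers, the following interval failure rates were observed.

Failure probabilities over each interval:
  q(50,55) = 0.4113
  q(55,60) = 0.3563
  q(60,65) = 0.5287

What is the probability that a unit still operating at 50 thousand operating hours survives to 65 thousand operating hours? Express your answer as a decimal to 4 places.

Survival from 50 to 65 is the product of surviving each interval: (1 − 0.4113) × (1 − 0.3563) × (1 − 0.5287).
= 0.5887 × 0.6437 × 0.4713 = 0.178597.

0.1786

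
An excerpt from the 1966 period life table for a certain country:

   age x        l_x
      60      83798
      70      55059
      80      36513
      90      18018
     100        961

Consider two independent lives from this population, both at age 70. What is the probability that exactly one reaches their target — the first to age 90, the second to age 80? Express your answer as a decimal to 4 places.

0.5564

p₁ = l_90/l_70 = 18018/55059 = 0.327249; p₂ = l_80/l_70 = 36513/55059 = 0.663161.
P(exactly one) = p₁(1−p₂) + (1−p₁)p₂ = 0.110230 + 0.446142 = 0.556372.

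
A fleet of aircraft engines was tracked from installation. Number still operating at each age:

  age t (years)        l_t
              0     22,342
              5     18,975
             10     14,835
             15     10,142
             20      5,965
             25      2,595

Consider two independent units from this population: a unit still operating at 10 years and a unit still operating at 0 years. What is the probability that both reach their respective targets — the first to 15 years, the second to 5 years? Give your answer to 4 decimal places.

p₁ = l_15/l_10 = 10,142/14,835 = 0.683654; p₂ = l_5/l_0 = 18,975/22,342 = 0.849297.
P(both) = p₁ × p₂ = 0.683654 × 0.849297 = 0.580625.

0.5806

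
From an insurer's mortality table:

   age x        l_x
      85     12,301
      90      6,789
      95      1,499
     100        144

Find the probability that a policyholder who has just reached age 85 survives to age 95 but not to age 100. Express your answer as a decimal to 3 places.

We want 10|5q85 = (l_95 − l_100)/l_85.
This is the probability of reaching 95 but not 100, conditional on being alive at 85: (l_95 − l_100) / l_85.
= (1,499 − 144) / 12,301 = 1,355 / 12,301 = 0.110154.

0.110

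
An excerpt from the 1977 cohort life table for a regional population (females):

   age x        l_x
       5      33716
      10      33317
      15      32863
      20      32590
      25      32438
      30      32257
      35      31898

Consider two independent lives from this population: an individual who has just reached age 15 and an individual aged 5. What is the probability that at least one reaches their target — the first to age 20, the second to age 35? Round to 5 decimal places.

0.99955

p₁ = l_20/l_15 = 32590/32863 = 0.991693; p₂ = l_35/l_5 = 31898/33716 = 0.946079.
P(at least one) = 1 − (1−p₁)(1−p₂) = 1 − 0.008307 × 0.053921 = 0.999552.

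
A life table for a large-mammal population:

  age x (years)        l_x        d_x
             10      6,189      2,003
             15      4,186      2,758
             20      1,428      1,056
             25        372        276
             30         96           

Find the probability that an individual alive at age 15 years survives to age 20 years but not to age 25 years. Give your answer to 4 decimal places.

0.2523

This is the probability of reaching 20 but not 25, conditional on being alive at 15: (l_20 − l_25) / l_15.
= (1,428 − 372) / 4,186 = 1,056 / 4,186 = 0.252269.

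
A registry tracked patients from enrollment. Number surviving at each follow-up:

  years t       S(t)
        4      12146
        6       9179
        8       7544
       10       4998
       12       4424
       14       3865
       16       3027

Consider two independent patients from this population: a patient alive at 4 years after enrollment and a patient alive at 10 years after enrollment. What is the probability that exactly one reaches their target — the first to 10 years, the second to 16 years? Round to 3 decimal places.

0.519

p₁ = S(10)/S(4) = 4998/12146 = 0.411493; p₂ = S(16)/S(10) = 3027/4998 = 0.605642.
P(exactly one) = p₁(1−p₂) + (1−p₁)p₂ = 0.162276 + 0.356425 = 0.518700.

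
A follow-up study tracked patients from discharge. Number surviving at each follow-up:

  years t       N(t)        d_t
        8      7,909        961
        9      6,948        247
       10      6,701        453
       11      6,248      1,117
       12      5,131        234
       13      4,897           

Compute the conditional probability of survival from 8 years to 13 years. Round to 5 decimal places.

The conditional survival probability is N(13)/N(8) = 4,897/7,909 = 0.619168.

0.61917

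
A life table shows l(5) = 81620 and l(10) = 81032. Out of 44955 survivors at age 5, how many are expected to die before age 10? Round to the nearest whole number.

The relevant probability is 1 − 81032/81620 = 0.007204.
Expected number = 44955 × 0.007204 = 324.

324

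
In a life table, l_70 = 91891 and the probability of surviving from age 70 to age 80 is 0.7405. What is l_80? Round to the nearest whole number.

68045

l_80 = l_70 × p = 91891 × 0.7405 = 68045.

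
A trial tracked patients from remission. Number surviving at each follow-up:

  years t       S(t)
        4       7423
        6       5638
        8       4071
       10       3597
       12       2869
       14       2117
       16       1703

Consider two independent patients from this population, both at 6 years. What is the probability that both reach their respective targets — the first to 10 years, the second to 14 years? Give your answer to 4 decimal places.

0.2396

p₁ = S(10)/S(6) = 3597/5638 = 0.637992; p₂ = S(14)/S(6) = 2117/5638 = 0.375488.
P(both) = p₁ × p₂ = 0.637992 × 0.375488 = 0.239558.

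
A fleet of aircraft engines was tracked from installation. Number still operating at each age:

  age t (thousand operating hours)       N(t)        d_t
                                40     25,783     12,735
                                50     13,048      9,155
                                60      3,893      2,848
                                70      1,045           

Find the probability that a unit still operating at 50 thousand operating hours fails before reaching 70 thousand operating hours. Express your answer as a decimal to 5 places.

P(fail before 70 | operational at 50) = 1 − N(70)/N(50) = 1 − 1,045/13,048 = (12,003)/13,048 = 0.919911.

0.91991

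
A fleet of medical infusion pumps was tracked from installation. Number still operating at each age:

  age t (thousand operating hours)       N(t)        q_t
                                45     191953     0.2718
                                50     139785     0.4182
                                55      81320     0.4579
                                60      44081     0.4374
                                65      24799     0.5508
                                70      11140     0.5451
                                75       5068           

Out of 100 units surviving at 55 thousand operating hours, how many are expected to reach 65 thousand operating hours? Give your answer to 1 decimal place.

The relevant probability is 24799/81320 = 0.304956.
Expected number = 100 × 0.304956 = 30.5.

30.5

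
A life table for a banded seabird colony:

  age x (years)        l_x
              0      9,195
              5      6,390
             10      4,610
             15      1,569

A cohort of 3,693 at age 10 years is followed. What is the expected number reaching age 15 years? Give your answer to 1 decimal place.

The relevant probability is 1,569/4,610 = 0.340347.
Expected number = 3,693 × 0.340347 = 1256.9.

1256.9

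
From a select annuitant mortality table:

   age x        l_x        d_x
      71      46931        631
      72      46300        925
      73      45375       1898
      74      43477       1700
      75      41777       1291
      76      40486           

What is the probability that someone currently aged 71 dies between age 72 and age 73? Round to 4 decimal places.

0.0197

We want 1|1q71 = (l_72 − l_73)/l_71.
This is the probability of reaching 72 but not 73, conditional on being alive at 71: (l_72 − l_73) / l_71.
= (46300 − 45375) / 46931 = 925 / 46931 = 0.019710.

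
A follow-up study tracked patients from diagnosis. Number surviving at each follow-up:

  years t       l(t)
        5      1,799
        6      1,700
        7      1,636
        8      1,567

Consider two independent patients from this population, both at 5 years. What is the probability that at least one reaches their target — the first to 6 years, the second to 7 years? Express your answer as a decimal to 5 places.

p₁ = l(6)/l(5) = 1,700/1,799 = 0.944969; p₂ = l(7)/l(5) = 1,636/1,799 = 0.909394.
P(at least one) = 1 − (1−p₁)(1−p₂) = 1 − 0.055031 × 0.090606 = 0.995014.

0.99501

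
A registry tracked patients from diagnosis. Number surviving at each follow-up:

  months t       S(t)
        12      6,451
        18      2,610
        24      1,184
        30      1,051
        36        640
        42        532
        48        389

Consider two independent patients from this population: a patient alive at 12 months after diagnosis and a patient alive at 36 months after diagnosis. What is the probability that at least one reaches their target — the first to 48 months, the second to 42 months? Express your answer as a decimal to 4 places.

0.8414

p₁ = S(48)/S(12) = 389/6,451 = 0.060301; p₂ = S(42)/S(36) = 532/640 = 0.831250.
P(at least one) = 1 − (1−p₁)(1−p₂) = 1 − 0.939699 × 0.168750 = 0.841426.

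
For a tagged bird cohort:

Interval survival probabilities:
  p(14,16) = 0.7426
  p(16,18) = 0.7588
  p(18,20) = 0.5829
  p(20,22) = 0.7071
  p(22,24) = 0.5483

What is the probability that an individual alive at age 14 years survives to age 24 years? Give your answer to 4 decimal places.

Chaining the interval survival probabilities: 0.7426 × 0.7588 × 0.5829 × 0.7071 × 0.5483.
= 0.127343.

0.1273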